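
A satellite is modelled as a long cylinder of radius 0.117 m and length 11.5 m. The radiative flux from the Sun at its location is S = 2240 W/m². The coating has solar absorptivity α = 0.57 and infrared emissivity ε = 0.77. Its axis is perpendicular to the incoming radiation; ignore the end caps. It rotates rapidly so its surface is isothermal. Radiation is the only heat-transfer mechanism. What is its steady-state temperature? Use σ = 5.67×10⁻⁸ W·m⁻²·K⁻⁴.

T ≈ 311 K

At equilibrium, absorbed power = emitted power.
Absorbing cross-section = 2rL = 2.691 m²; emitting surface = 2πrL = 8.454 m² (ratio π).
αS·A_cross = εσ·A_surf·T⁴  ⇒  T⁴ = αS/(ε·πσ).
T⁴ = 0.570·2240/(0.77·π·5.67×10⁻⁸) = 9.309×10⁹ K⁴.
T = (9.309×10⁹)^(1/4).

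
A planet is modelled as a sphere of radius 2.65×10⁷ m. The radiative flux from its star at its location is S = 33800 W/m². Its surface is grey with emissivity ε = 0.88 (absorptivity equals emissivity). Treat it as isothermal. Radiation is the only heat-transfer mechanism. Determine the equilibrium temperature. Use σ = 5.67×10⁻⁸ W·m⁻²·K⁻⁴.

At equilibrium, absorbed power = emitted power.
Absorbing cross-section = πr² = 2.206×10¹⁵ m²; emitting surface = 4πr² = 8.825×10¹⁵ m² (ratio 4).
εS·A_cross = εσ·A_surf·T⁴  ⇒  T⁴ = S/(4σ)   (ε cancels).
T⁴ = 33800/(4·5.67×10⁻⁸) = 1.490×10¹¹ K⁴.
T = (1.490×10¹¹)^(1/4).

T ≈ 621 K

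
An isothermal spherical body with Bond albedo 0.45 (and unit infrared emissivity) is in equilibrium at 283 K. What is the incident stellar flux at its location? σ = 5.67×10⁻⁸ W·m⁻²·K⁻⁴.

(1−a)S·πr² = σ·4πr²·T⁴ ⇒ S = 4σT⁴/(1−a).
S = 4·5.67×10⁻⁸·6.414×10⁹/0.550.

S ≈ 2650 W/m²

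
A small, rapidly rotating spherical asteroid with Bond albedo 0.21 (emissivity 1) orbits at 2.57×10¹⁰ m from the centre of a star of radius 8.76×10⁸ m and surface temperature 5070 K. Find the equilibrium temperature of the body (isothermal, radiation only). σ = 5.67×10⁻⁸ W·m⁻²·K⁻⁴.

T ≈ 624 K

The star's surface emits σT_*⁴; at distance d the flux is S = σT_*⁴(R_*/d)².
S = 5.67×10⁻⁸·(5070)⁴·(8.76×10⁸/2.57×10¹⁰)² = 43530 W/m².
For an isothermal sphere T⁴ = (1−a)S/(4σ) = 1.516×10¹¹ K⁴.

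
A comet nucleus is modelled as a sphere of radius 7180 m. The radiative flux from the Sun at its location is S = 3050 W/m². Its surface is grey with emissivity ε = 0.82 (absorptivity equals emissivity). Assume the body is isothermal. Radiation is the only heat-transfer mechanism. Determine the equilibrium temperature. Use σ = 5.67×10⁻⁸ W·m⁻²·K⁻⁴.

T ≈ 341 K

At equilibrium, absorbed power = emitted power.
Absorbing cross-section = πr² = 1.620×10⁸ m²; emitting surface = 4πr² = 6.478×10⁸ m² (ratio 4).
εS·A_cross = εσ·A_surf·T⁴  ⇒  T⁴ = S/(4σ)   (ε cancels).
T⁴ = 3050/(4·5.67×10⁻⁸) = 1.345×10¹⁰ K⁴.
T = (1.345×10¹⁰)^(1/4).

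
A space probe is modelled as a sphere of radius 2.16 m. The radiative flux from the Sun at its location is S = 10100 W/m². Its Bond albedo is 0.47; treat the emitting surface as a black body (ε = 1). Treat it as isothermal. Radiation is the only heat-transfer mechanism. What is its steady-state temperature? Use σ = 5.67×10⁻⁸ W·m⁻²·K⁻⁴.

T ≈ 392 K

At equilibrium, absorbed power = emitted power.
Absorbing cross-section = πr² = 14.66 m²; emitting surface = 4πr² = 58.63 m² (ratio 4).
(1−a)S·A_cross = εσ·A_surf·T⁴  ⇒  T⁴ = (1−a)S/(4σ).
T⁴ = 0.530·10100/(4·5.67×10⁻⁸) = 2.360×10¹⁰ K⁴.
T = (2.360×10¹⁰)^(1/4).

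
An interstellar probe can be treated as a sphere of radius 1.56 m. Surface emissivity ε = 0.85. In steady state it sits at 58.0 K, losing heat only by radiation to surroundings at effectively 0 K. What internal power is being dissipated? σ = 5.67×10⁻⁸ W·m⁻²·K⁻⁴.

P ≈ 16.7 W

Steady state: P = εσA T⁴.
A = 4πr² = 30.58 m²; T⁴ = (58.0)⁴ = 1.132×10⁷ K⁴.
P = 0.85 × 5.67×10⁻⁸ × 30.58 × 1.132×10⁷.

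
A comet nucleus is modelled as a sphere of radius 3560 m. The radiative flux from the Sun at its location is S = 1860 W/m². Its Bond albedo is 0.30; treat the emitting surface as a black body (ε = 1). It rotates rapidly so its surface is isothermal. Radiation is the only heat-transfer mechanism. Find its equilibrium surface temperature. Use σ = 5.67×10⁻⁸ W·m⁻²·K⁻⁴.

T ≈ 275 K

At equilibrium, absorbed power = emitted power.
Absorbing cross-section = πr² = 3.982×10⁷ m²; emitting surface = 4πr² = 1.593×10⁸ m² (ratio 4).
(1−a)S·A_cross = εσ·A_surf·T⁴  ⇒  T⁴ = (1−a)S/(4σ).
T⁴ = 0.700·1860/(4·5.67×10⁻⁸) = 5.741×10⁹ K⁴.
T = (5.741×10⁹)^(1/4).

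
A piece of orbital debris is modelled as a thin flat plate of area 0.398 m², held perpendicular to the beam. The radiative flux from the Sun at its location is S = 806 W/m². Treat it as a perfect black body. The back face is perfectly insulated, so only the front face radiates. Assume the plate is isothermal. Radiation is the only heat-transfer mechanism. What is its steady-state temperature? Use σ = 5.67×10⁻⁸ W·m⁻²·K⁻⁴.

At equilibrium, absorbed power = emitted power.
Absorbing cross-section = A = 0.3980 m²; emitting surface = A = 0.3980 m² (ratio 1).
S·A_cross = εσ·A_surf·T⁴  ⇒  T⁴ = S/(1σ).
T⁴ = 1.00·806/(1·5.67×10⁻⁸) = 1.422×10¹⁰ K⁴.
T = (1.422×10¹⁰)^(1/4).

T ≈ 345 K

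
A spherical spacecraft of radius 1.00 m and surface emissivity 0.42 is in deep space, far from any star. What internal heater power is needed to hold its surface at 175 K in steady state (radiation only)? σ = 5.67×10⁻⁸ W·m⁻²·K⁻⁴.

P = εσ·4πr²·T⁴.
4πr² = 12.57 m²; T⁴ = 9.379×10⁸ K⁴.
P = 0.42·5.67×10⁻⁸·12.57·9.379×10⁸.

P ≈ 281 W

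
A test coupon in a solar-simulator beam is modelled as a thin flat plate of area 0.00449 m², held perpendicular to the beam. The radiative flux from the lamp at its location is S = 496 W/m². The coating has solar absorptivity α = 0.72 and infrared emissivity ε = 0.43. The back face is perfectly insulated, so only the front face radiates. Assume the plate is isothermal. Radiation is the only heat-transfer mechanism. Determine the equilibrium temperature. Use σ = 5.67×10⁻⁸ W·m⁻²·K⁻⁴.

T ≈ 348 K

At equilibrium, absorbed power = emitted power.
Absorbing cross-section = A = 0.004490 m²; emitting surface = A = 0.004490 m² (ratio 1).
αS·A_cross = εσ·A_surf·T⁴  ⇒  T⁴ = αS/(ε·1σ).
T⁴ = 0.720·496/(0.43·1·5.67×10⁻⁸) = 1.465×10¹⁰ K⁴.
T = (1.465×10¹⁰)^(1/4).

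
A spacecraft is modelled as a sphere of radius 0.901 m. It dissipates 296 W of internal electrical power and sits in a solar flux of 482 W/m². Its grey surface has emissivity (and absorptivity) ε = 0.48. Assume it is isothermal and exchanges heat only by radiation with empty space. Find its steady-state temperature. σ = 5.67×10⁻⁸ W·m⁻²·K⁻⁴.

T ≈ 238 K

At steady state, absorbed solar power + internal power = radiated power.
Absorbed: α·S·A_cross = 0.48·482·2.550 = 590.0 W (cross-section πr²).
Total input = 590.0 + 296 = 886.0 W.
Radiated: εσ·A_surf·T⁴ with A_surf = 4πr² = 10.20 m².
T⁴ = 886.0/(0.48·5.67×10⁻⁸·10.20) = 3.191×10⁹ K⁴.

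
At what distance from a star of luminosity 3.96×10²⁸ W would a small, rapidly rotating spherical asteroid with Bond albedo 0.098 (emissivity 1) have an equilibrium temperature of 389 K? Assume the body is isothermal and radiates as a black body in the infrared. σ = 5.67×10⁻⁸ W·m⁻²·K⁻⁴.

For an isothermal black-emitting sphere, (1−a)S·πr² = σ·4πr²·T⁴ ⇒ S = 4σT⁴/(1−a).
S = 4·5.67×10⁻⁸·(389)⁴/0.902 = 5758 W/m².
Flux falls as S = L/(4πd²), so d = √(L/(4πS)) = √(3.96×10²⁸/(4π·5758)).

d ≈ 7.40×10¹¹ m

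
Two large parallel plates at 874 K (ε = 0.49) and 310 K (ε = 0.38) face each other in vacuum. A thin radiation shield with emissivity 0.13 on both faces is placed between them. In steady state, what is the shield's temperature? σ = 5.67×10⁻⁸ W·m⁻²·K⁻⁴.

T_s ≈ 744 K

In steady state the net flux on the hot side equals that on the cold side.
σ(T₁⁴−T_s⁴)/D₁ = σ(T_s⁴−T₂⁴)/D₂, with D₁ = 1/ε₁+1/ε_s−1 = 8.733, D₂ = 1/ε_s+1/ε₂−1 = 9.324.
Solve for T_s⁴: T_s⁴ = (D₂·T₁⁴ + D₁·T₂⁴)/(D₁+D₂) = 3.058×10¹¹ K⁴.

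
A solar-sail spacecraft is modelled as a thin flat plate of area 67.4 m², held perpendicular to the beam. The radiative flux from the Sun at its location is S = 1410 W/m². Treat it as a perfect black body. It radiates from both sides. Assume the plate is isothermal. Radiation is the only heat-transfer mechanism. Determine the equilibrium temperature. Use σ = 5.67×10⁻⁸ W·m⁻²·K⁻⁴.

At equilibrium, absorbed power = emitted power.
Absorbing cross-section = A = 67.40 m²; emitting surface = 2A = 134.8 m² (ratio 2).
S·A_cross = εσ·A_surf·T⁴  ⇒  T⁴ = S/(2σ).
T⁴ = 1.00·1410/(2·5.67×10⁻⁸) = 1.243×10¹⁰ K⁴.
T = (1.243×10¹⁰)^(1/4).

T ≈ 334 K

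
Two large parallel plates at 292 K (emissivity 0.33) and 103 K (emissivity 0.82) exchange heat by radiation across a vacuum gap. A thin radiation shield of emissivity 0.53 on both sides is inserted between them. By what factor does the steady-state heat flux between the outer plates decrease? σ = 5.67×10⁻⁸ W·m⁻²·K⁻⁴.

Without shield: q₀ = σΔ(T⁴)/(1/ε₁+1/ε₂−1) with denominator 3.250.
With shield the two gaps are in series; the resistances add: (1/ε₁+1/ε_s−1)+(1/ε_s+1/ε₂−1) = 3.917+2.106 = 6.023.
Heat-flux ratio q₀/q = 6.023/3.250.

factor ≈ 1.85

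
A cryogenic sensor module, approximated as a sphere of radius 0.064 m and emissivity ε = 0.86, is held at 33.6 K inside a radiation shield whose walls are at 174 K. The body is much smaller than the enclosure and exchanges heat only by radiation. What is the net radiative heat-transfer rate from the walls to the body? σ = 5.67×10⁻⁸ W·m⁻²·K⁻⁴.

P_net ≈ 2.30 W

For a small grey body in a large enclosure: P_net = εσA(T_body⁴ − T_wall⁴).
A = 4πr² = 0.05147 m²; T_body⁴ − T_wall⁴ = 1.275×10⁶ − 9.166×10⁸ = -9.154×10⁸ K⁴.
|P_net| = 0.86·5.67×10⁻⁸·0.05147·9.154×10⁸.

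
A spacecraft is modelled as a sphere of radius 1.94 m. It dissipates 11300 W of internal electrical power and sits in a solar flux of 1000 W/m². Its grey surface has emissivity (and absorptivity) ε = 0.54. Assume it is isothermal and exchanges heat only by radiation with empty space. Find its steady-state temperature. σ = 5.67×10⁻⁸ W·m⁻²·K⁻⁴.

At steady state, absorbed solar power + internal power = radiated power.
Absorbed: α·S·A_cross = 0.54·1000·11.82 = 6385 W (cross-section πr²).
Total input = 6385 + 11300 = 17680 W.
Radiated: εσ·A_surf·T⁴ with A_surf = 4πr² = 47.29 m².
T⁴ = 17680/(0.54·5.67×10⁻⁸·47.29) = 1.221×10¹⁰ K⁴.

T ≈ 332 K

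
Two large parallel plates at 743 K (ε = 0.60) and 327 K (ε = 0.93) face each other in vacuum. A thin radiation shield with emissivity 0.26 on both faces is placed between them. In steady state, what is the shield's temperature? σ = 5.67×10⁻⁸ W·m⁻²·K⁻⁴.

In steady state the net flux on the hot side equals that on the cold side.
σ(T₁⁴−T_s⁴)/D₁ = σ(T_s⁴−T₂⁴)/D₂, with D₁ = 1/ε₁+1/ε_s−1 = 4.513, D₂ = 1/ε_s+1/ε₂−1 = 3.921.
Solve for T_s⁴: T_s⁴ = (D₂·T₁⁴ + D₁·T₂⁴)/(D₁+D₂) = 1.478×10¹¹ K⁴.

T_s ≈ 620 K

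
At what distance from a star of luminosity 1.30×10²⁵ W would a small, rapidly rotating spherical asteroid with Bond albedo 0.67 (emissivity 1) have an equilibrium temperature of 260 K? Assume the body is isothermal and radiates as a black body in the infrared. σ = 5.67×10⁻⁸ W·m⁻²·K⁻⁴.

For an isothermal black-emitting sphere, (1−a)S·πr² = σ·4πr²·T⁴ ⇒ S = 4σT⁴/(1−a).
S = 4·5.67×10⁻⁸·(260)⁴/0.330 = 3141 W/m².
Flux falls as S = L/(4πd²), so d = √(L/(4πS)) = √(1.30×10²⁵/(4π·3141)).

d ≈ 1.81×10¹⁰ m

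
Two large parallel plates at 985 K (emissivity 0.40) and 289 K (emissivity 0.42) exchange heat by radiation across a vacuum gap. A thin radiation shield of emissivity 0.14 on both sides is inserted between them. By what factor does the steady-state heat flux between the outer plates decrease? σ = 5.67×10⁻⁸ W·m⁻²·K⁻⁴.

Without shield: q₀ = σΔ(T⁴)/(1/ε₁+1/ε₂−1) with denominator 3.881.
With shield the two gaps are in series; the resistances add: (1/ε₁+1/ε_s−1)+(1/ε_s+1/ε₂−1) = 8.643+8.524 = 17.17.
Heat-flux ratio q₀/q = 17.17/3.881.

factor ≈ 4.42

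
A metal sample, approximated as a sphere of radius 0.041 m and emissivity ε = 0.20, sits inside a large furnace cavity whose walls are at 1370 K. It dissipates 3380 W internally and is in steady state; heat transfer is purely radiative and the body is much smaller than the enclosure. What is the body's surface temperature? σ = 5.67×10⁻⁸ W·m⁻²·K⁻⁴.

T ≈ 2050 K

For a small grey body in a large enclosure, net radiated power = εσA(T⁴ − T_w⁴).
Steady state: P = εσA(T⁴ − T_w⁴) with A = 4πr² = 0.02112 m².
T⁴ = P/(εσA) + T_w⁴ = 3380/(0.20·5.67×10⁻⁸·0.02112) + (1370)⁴
    = 1.411×10¹³ + 3.523×10¹² = 1.763×10¹³ K⁴.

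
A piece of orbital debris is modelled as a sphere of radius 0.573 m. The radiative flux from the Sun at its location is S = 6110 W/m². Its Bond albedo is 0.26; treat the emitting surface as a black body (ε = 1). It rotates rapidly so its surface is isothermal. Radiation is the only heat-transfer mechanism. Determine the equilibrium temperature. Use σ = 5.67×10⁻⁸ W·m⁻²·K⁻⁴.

At equilibrium, absorbed power = emitted power.
Absorbing cross-section = πr² = 1.031 m²; emitting surface = 4πr² = 4.126 m² (ratio 4).
(1−a)S·A_cross = εσ·A_surf·T⁴  ⇒  T⁴ = (1−a)S/(4σ).
T⁴ = 0.740·6110/(4·5.67×10⁻⁸) = 1.994×10¹⁰ K⁴.
T = (1.994×10¹⁰)^(1/4).

T ≈ 376 K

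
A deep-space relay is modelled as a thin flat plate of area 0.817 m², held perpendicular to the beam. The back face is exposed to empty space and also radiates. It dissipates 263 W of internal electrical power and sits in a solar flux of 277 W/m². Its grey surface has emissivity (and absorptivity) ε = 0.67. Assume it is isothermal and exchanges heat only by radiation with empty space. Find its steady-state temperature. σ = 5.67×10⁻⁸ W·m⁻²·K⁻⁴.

T ≈ 286 K

At steady state, absorbed solar power + internal power = radiated power.
Absorbed: α·S·A_cross = 0.67·277·0.8170 = 151.6 W (cross-section A).
Total input = 151.6 + 263 = 414.6 W.
Radiated: εσ·A_surf·T⁴ with A_surf = 2A = 1.634 m².
T⁴ = 414.6/(0.67·5.67×10⁻⁸·1.634) = 6.680×10⁹ K⁴.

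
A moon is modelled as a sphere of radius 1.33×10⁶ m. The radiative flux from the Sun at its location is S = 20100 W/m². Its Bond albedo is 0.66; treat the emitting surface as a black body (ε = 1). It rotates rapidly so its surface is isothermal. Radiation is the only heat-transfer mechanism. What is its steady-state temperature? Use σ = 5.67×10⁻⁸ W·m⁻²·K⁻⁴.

At equilibrium, absorbed power = emitted power.
Absorbing cross-section = πr² = 5.557×10¹² m²; emitting surface = 4πr² = 2.223×10¹³ m² (ratio 4).
(1−a)S·A_cross = εσ·A_surf·T⁴  ⇒  T⁴ = (1−a)S/(4σ).
T⁴ = 0.340·20100/(4·5.67×10⁻⁸) = 3.013×10¹⁰ K⁴.
T = (3.013×10¹⁰)^(1/4).

T ≈ 417 K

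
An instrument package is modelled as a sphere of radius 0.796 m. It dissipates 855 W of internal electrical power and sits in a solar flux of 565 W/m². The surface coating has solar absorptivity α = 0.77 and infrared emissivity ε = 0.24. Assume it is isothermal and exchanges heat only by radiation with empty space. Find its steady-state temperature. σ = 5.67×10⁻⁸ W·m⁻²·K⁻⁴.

T ≈ 355 K

At steady state, absorbed solar power + internal power = radiated power.
Absorbed: α·S·A_cross = 0.77·565·1.991 = 866.0 W (cross-section πr²).
Total input = 866.0 + 855 = 1721 W.
Radiated: εσ·A_surf·T⁴ with A_surf = 4πr² = 7.962 m².
T⁴ = 1721/(0.24·5.67×10⁻⁸·7.962) = 1.588×10¹⁰ K⁴.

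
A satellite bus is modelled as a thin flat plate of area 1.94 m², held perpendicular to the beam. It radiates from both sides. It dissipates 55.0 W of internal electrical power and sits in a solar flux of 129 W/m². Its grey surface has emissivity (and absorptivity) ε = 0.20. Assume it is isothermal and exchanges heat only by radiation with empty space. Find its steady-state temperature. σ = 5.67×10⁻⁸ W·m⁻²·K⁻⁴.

T ≈ 221 K

At steady state, absorbed solar power + internal power = radiated power.
Absorbed: α·S·A_cross = 0.20·129·1.940 = 50.05 W (cross-section A).
Total input = 50.05 + 55.0 = 105.1 W.
Radiated: εσ·A_surf·T⁴ with A_surf = 2A = 3.880 m².
T⁴ = 105.1/(0.20·5.67×10⁻⁸·3.880) = 2.388×10⁹ K⁴.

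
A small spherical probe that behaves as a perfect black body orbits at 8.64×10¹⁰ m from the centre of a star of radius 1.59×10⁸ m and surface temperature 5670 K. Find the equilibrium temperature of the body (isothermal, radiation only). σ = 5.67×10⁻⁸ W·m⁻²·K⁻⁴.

T ≈ 172 K

The star's surface emits σT_*⁴; at distance d the flux is S = σT_*⁴(R_*/d)².
S = 5.67×10⁻⁸·(5670)⁴·(1.59×10⁸/8.64×10¹⁰)² = 198.5 W/m².
For an isothermal sphere T⁴ = (1−a)S/(4σ) = 8.751×10⁸ K⁴.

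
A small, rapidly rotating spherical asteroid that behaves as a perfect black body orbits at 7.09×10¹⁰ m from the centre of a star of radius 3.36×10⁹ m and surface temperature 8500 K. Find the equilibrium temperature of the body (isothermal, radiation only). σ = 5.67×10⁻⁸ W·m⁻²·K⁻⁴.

The star's surface emits σT_*⁴; at distance d the flux is S = σT_*⁴(R_*/d)².
S = 5.67×10⁻⁸·(8500)⁴·(3.36×10⁹/7.09×10¹⁰)² = 6.647×10⁵ W/m².
For an isothermal sphere T⁴ = (1−a)S/(4σ) = 2.931×10¹² K⁴.

T ≈ 1310 K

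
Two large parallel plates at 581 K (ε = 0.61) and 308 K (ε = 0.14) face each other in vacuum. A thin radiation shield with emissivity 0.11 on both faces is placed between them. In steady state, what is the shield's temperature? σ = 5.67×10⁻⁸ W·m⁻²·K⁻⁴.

In steady state the net flux on the hot side equals that on the cold side.
σ(T₁⁴−T_s⁴)/D₁ = σ(T_s⁴−T₂⁴)/D₂, with D₁ = 1/ε₁+1/ε_s−1 = 9.730, D₂ = 1/ε_s+1/ε₂−1 = 15.23.
Solve for T_s⁴: T_s⁴ = (D₂·T₁⁴ + D₁·T₂⁴)/(D₁+D₂) = 7.304×10¹⁰ K⁴.

T_s ≈ 520 K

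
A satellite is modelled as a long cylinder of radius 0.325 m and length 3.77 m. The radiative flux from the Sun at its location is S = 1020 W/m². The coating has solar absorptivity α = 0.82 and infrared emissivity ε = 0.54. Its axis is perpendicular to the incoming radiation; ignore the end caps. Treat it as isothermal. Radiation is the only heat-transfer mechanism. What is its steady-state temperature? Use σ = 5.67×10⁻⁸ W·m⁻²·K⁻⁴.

T ≈ 305 K

At equilibrium, absorbed power = emitted power.
Absorbing cross-section = 2rL = 2.450 m²; emitting surface = 2πrL = 7.698 m² (ratio π).
αS·A_cross = εσ·A_surf·T⁴  ⇒  T⁴ = αS/(ε·πσ).
T⁴ = 0.820·1020/(0.54·π·5.67×10⁻⁸) = 8.695×10⁹ K⁴.
T = (8.695×10⁹)^(1/4).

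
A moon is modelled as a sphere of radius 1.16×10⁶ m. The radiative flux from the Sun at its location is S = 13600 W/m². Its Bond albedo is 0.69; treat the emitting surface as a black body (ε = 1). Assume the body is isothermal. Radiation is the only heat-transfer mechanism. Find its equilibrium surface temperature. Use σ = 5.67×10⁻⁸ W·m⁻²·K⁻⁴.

T ≈ 369 K

At equilibrium, absorbed power = emitted power.
Absorbing cross-section = πr² = 4.227×10¹² m²; emitting surface = 4πr² = 1.691×10¹³ m² (ratio 4).
(1−a)S·A_cross = εσ·A_surf·T⁴  ⇒  T⁴ = (1−a)S/(4σ).
T⁴ = 0.310·13600/(4·5.67×10⁻⁸) = 1.859×10¹⁰ K⁴.
T = (1.859×10¹⁰)^(1/4).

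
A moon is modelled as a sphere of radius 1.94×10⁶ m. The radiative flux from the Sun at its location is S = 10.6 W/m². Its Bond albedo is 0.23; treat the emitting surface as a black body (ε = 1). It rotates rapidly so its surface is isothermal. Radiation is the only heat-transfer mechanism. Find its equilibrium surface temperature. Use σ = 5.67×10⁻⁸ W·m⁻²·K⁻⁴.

At equilibrium, absorbed power = emitted power.
Absorbing cross-section = πr² = 1.182×10¹³ m²; emitting surface = 4πr² = 4.729×10¹³ m² (ratio 4).
(1−a)S·A_cross = εσ·A_surf·T⁴  ⇒  T⁴ = (1−a)S/(4σ).
T⁴ = 0.770·10.6/(4·5.67×10⁻⁸) = 3.599×10⁷ K⁴.
T = (3.599×10⁷)^(1/4).

T ≈ 77.5 K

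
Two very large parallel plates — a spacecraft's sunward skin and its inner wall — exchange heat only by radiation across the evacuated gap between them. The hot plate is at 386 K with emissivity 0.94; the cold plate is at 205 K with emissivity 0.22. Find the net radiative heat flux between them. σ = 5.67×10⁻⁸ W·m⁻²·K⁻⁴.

For two infinite grey parallel plates, q = σ(T₁⁴ − T₂⁴)/(1/ε₁ + 1/ε₂ − 1).
T₁⁴ − T₂⁴ = 2.220×10¹⁰ − 1.766×10⁹ = 2.043×10¹⁰ K⁴.
1/ε₁ + 1/ε₂ − 1 = 1.064 + 4.545 − 1 = 4.609.
q = 5.67×10⁻⁸ × 2.043×10¹⁰ / 4.609.

q ≈ 251 W/m²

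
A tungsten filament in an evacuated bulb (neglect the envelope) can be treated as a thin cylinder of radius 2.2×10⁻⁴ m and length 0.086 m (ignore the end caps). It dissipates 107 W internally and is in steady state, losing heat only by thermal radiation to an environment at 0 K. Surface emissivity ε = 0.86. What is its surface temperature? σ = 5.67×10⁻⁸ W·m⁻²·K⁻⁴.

T ≈ 2070 K

Steady state: internal power = radiated power, P = εσA T⁴.
Radiating area A = 2πrL = 1.189×10⁻⁴ m².
T⁴ = P/(εσA) = 107/(0.86·5.67×10⁻⁸·1.189×10⁻⁴) = 1.846×10¹³ K⁴.
T = (1.846×10¹³)^(1/4).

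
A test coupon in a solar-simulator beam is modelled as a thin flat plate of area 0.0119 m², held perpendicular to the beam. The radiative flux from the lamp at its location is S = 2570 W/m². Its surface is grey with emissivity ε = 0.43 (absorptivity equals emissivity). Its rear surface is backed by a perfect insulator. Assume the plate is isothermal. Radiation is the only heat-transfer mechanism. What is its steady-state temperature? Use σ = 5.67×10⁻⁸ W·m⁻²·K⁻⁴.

T ≈ 461 K

At equilibrium, absorbed power = emitted power.
Absorbing cross-section = A = 0.01190 m²; emitting surface = A = 0.01190 m² (ratio 1).
εS·A_cross = εσ·A_surf·T⁴  ⇒  T⁴ = S/(1σ)   (ε cancels).
T⁴ = 2570/(1·5.67×10⁻⁸) = 4.533×10¹⁰ K⁴.
T = (4.533×10¹⁰)^(1/4).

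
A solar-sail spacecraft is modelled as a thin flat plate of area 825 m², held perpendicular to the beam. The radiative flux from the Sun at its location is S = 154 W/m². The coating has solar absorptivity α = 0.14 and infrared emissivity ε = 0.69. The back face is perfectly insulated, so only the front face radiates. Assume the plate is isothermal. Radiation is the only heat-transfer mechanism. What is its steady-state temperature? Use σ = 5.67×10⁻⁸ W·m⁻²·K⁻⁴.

At equilibrium, absorbed power = emitted power.
Absorbing cross-section = A = 825.0 m²; emitting surface = A = 825.0 m² (ratio 1).
αS·A_cross = εσ·A_surf·T⁴  ⇒  T⁴ = αS/(ε·1σ).
T⁴ = 0.140·154/(0.69·1·5.67×10⁻⁸) = 5.511×10⁸ K⁴.
T = (5.511×10⁸)^(1/4).

T ≈ 153 K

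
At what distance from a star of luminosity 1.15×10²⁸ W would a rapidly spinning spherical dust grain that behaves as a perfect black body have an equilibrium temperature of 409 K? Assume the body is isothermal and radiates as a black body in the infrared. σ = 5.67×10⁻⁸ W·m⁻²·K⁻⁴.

For an isothermal black-emitting sphere, (1−a)S·πr² = σ·4πr²·T⁴ ⇒ S = 4σT⁴/(1−a).
S = 4·5.67×10⁻⁸·(409)⁴/1.00 = 6347 W/m².
Flux falls as S = L/(4πd²), so d = √(L/(4πS)) = √(1.15×10²⁸/(4π·6347)).

d ≈ 3.80×10¹¹ m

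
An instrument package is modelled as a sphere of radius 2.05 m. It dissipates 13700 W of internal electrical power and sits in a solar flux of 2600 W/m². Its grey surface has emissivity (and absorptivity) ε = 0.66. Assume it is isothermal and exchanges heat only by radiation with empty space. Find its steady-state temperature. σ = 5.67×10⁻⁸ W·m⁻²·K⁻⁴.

At steady state, absorbed solar power + internal power = radiated power.
Absorbed: α·S·A_cross = 0.66·2600·13.20 = 22660 W (cross-section πr²).
Total input = 22660 + 13700 = 36360 W.
Radiated: εσ·A_surf·T⁴ with A_surf = 4πr² = 52.81 m².
T⁴ = 36360/(0.66·5.67×10⁻⁸·52.81) = 1.840×10¹⁰ K⁴.

T ≈ 368 K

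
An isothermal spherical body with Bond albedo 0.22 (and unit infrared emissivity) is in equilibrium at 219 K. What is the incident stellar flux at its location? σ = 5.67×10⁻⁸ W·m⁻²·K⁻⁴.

(1−a)S·πr² = σ·4πr²·T⁴ ⇒ S = 4σT⁴/(1−a).
S = 4·5.67×10⁻⁸·2.300×10⁹/0.780.

S ≈ 669 W/m²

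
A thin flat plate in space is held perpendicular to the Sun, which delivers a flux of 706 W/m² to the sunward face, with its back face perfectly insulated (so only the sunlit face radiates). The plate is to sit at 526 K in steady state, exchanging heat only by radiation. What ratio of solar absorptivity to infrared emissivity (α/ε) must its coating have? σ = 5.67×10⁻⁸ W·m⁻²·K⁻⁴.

α/ε ≈ 6.15

Balance: αS·A = εσ·1A·T⁴ ⇒ α/ε = σT⁴/S.
α/ε = 5.67×10⁻⁸·(526)⁴/706 = 5.67×10⁻⁸·7.655×10¹⁰/706.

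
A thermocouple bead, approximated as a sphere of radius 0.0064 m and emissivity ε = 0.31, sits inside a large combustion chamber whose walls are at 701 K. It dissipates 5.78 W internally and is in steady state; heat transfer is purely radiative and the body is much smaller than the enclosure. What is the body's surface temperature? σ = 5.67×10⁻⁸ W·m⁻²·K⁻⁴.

T ≈ 969 K

For a small grey body in a large enclosure, net radiated power = εσA(T⁴ − T_w⁴).
Steady state: P = εσA(T⁴ − T_w⁴) with A = 4πr² = 5.147×10⁻⁴ m².
T⁴ = P/(εσA) + T_w⁴ = 5.78/(0.31·5.67×10⁻⁸·5.147×10⁻⁴) + (701)⁴
    = 6.389×10¹¹ + 2.415×10¹¹ = 8.803×10¹¹ K⁴.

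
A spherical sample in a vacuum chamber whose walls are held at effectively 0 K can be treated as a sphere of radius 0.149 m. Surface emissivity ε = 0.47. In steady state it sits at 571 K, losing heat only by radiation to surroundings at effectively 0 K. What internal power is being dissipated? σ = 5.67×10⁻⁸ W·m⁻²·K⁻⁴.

Steady state: P = εσA T⁴.
A = 4πr² = 0.2790 m²; T⁴ = (571)⁴ = 1.063×10¹¹ K⁴.
P = 0.47 × 5.67×10⁻⁸ × 0.2790 × 1.063×10¹¹.

P ≈ 790 W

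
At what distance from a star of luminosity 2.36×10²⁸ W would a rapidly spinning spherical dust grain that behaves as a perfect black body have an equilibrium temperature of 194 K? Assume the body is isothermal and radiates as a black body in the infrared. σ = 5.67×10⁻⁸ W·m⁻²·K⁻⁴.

d ≈ 2.42×10¹² m

For an isothermal black-emitting sphere, (1−a)S·πr² = σ·4πr²·T⁴ ⇒ S = 4σT⁴/(1−a).
S = 4·5.67×10⁻⁸·(194)⁴/1.00 = 321.3 W/m².
Flux falls as S = L/(4πd²), so d = √(L/(4πS)) = √(2.36×10²⁸/(4π·321.3)).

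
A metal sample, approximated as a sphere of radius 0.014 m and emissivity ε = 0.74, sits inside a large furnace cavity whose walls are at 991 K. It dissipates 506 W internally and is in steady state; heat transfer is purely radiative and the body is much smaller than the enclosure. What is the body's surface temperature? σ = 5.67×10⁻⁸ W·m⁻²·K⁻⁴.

T ≈ 1560 K

For a small grey body in a large enclosure, net radiated power = εσA(T⁴ − T_w⁴).
Steady state: P = εσA(T⁴ − T_w⁴) with A = 4πr² = 0.002463 m².
T⁴ = P/(εσA) + T_w⁴ = 506/(0.74·5.67×10⁻⁸·0.002463) + (991)⁴
    = 4.896×10¹² + 9.645×10¹¹ = 5.861×10¹² K⁴.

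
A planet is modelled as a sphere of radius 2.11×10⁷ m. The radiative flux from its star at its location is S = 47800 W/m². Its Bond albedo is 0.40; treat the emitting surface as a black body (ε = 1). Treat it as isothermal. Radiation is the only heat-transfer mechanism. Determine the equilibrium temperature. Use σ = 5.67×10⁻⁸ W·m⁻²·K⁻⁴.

T ≈ 596 K

At equilibrium, absorbed power = emitted power.
Absorbing cross-section = πr² = 1.399×10¹⁵ m²; emitting surface = 4πr² = 5.595×10¹⁵ m² (ratio 4).
(1−a)S·A_cross = εσ·A_surf·T⁴  ⇒  T⁴ = (1−a)S/(4σ).
T⁴ = 0.600·47800/(4·5.67×10⁻⁸) = 1.265×10¹¹ K⁴.
T = (1.265×10¹¹)^(1/4).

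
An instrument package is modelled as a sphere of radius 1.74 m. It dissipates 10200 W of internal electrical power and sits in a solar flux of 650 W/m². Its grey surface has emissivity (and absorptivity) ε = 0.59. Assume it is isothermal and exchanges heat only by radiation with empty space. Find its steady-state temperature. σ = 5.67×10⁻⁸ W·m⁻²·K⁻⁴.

T ≈ 323 K

At steady state, absorbed solar power + internal power = radiated power.
Absorbed: α·S·A_cross = 0.59·650·9.511 = 3648 W (cross-section πr²).
Total input = 3648 + 10200 = 13850 W.
Radiated: εσ·A_surf·T⁴ with A_surf = 4πr² = 38.05 m².
T⁴ = 13850/(0.59·5.67×10⁻⁸·38.05) = 1.088×10¹⁰ K⁴.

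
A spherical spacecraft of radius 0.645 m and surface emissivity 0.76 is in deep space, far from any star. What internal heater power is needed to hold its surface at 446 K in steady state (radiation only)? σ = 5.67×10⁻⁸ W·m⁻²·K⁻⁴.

P = εσ·4πr²·T⁴.
4πr² = 5.228 m²; T⁴ = 3.957×10¹⁰ K⁴.
P = 0.76·5.67×10⁻⁸·5.228·3.957×10¹⁰.

P ≈ 8910 W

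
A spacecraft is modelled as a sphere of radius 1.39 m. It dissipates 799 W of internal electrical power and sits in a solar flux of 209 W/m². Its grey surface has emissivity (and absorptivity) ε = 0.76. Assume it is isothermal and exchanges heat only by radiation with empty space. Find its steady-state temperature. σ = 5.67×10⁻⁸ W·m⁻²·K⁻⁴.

T ≈ 203 K

At steady state, absorbed solar power + internal power = radiated power.
Absorbed: α·S·A_cross = 0.76·209·6.070 = 964.1 W (cross-section πr²).
Total input = 964.1 + 799 = 1763 W.
Radiated: εσ·A_surf·T⁴ with A_surf = 4πr² = 24.28 m².
T⁴ = 1763/(0.76·5.67×10⁻⁸·24.28) = 1.685×10⁹ K⁴.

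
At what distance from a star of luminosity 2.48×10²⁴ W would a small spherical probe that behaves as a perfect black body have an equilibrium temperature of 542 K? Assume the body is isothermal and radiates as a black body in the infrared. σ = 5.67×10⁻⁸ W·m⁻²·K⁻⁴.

For an isothermal black-emitting sphere, (1−a)S·πr² = σ·4πr²·T⁴ ⇒ S = 4σT⁴/(1−a).
S = 4·5.67×10⁻⁸·(542)⁴/1.00 = 19570 W/m².
Flux falls as S = L/(4πd²), so d = √(L/(4πS)) = √(2.48×10²⁴/(4π·19570)).

d ≈ 3.18×10⁹ m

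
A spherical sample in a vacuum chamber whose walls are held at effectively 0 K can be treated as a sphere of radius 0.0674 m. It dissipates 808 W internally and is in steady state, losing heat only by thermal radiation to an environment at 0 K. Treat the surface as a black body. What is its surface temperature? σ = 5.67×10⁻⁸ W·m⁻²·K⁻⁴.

Steady state: internal power = radiated power, P = εσA T⁴.
Radiating area A = 4πr² = 0.05709 m².
T⁴ = P/(εσA) = 808/(1.0·5.67×10⁻⁸·0.05709) = 2.496×10¹¹ K⁴.
T = (2.496×10¹¹)^(1/4).

T ≈ 707 K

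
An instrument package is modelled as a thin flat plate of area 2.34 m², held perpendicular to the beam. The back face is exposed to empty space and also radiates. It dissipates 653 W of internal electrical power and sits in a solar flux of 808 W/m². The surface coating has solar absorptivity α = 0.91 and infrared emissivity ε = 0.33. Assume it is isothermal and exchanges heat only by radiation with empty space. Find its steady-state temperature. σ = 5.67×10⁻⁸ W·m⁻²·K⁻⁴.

At steady state, absorbed solar power + internal power = radiated power.
Absorbed: α·S·A_cross = 0.91·808·2.340 = 1721 W (cross-section A).
Total input = 1721 + 653 = 2374 W.
Radiated: εσ·A_surf·T⁴ with A_surf = 2A = 4.680 m².
T⁴ = 2374/(0.33·5.67×10⁻⁸·4.680) = 2.711×10¹⁰ K⁴.

T ≈ 406 K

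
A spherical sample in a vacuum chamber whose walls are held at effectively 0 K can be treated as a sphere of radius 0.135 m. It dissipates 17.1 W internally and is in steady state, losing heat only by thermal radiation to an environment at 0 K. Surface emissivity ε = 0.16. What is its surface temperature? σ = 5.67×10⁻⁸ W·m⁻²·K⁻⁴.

Steady state: internal power = radiated power, P = εσA T⁴.
Radiating area A = 4πr² = 0.2290 m².
T⁴ = P/(εσA) = 17.1/(0.16·5.67×10⁻⁸·0.2290) = 8.230×10⁹ K⁴.
T = (8.230×10⁹)^(1/4).

T ≈ 301 K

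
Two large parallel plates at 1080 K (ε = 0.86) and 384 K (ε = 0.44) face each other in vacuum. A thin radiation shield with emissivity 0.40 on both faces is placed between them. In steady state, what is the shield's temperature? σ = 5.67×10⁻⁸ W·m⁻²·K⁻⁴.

T_s ≈ 948 K

In steady state the net flux on the hot side equals that on the cold side.
σ(T₁⁴−T_s⁴)/D₁ = σ(T_s⁴−T₂⁴)/D₂, with D₁ = 1/ε₁+1/ε_s−1 = 2.663, D₂ = 1/ε_s+1/ε₂−1 = 3.773.
Solve for T_s⁴: T_s⁴ = (D₂·T₁⁴ + D₁·T₂⁴)/(D₁+D₂) = 8.066×10¹¹ K⁴.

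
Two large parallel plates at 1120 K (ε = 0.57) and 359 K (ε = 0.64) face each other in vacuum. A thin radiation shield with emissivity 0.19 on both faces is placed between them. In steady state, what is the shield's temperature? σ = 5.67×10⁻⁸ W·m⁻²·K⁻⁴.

In steady state the net flux on the hot side equals that on the cold side.
σ(T₁⁴−T_s⁴)/D₁ = σ(T_s⁴−T₂⁴)/D₂, with D₁ = 1/ε₁+1/ε_s−1 = 6.018, D₂ = 1/ε_s+1/ε₂−1 = 5.826.
Solve for T_s⁴: T_s⁴ = (D₂·T₁⁴ + D₁·T₂⁴)/(D₁+D₂) = 7.825×10¹¹ K⁴.

T_s ≈ 941 K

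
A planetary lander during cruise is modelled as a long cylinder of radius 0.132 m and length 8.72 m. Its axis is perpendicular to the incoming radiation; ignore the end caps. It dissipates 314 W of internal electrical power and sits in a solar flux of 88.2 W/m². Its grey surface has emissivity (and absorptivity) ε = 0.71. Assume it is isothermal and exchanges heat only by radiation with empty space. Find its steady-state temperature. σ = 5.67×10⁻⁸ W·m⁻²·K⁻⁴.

At steady state, absorbed solar power + internal power = radiated power.
Absorbed: α·S·A_cross = 0.71·88.2·2.302 = 144.2 W (cross-section 2rL).
Total input = 144.2 + 314 = 458.2 W.
Radiated: εσ·A_surf·T⁴ with A_surf = 2πrL = 7.232 m².
T⁴ = 458.2/(0.71·5.67×10⁻⁸·7.232) = 1.574×10⁹ K⁴.

T ≈ 199 K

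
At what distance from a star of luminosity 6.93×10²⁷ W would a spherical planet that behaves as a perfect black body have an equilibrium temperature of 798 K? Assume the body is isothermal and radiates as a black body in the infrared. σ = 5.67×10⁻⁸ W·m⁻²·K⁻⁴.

For an isothermal black-emitting sphere, (1−a)S·πr² = σ·4πr²·T⁴ ⇒ S = 4σT⁴/(1−a).
S = 4·5.67×10⁻⁸·(798)⁴/1.00 = 91970 W/m².
Flux falls as S = L/(4πd²), so d = √(L/(4πS)) = √(6.93×10²⁷/(4π·91970)).

d ≈ 7.74×10¹⁰ m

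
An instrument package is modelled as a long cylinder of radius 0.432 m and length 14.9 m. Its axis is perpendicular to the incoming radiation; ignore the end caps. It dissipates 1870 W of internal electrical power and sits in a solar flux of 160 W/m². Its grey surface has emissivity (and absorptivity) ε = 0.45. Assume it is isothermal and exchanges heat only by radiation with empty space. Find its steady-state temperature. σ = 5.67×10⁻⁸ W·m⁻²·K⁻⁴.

At steady state, absorbed solar power + internal power = radiated power.
Absorbed: α·S·A_cross = 0.45·160·12.87 = 926.9 W (cross-section 2rL).
Total input = 926.9 + 1870 = 2797 W.
Radiated: εσ·A_surf·T⁴ with A_surf = 2πrL = 40.44 m².
T⁴ = 2797/(0.45·5.67×10⁻⁸·40.44) = 2.710×10⁹ K⁴.

T ≈ 228 K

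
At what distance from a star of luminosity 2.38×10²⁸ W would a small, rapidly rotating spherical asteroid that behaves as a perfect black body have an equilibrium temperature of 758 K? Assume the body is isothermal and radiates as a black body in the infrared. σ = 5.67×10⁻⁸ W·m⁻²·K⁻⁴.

For an isothermal black-emitting sphere, (1−a)S·πr² = σ·4πr²·T⁴ ⇒ S = 4σT⁴/(1−a).
S = 4·5.67×10⁻⁸·(758)⁴/1.00 = 74870 W/m².
Flux falls as S = L/(4πd²), so d = √(L/(4πS)) = √(2.38×10²⁸/(4π·74870)).

d ≈ 1.59×10¹¹ m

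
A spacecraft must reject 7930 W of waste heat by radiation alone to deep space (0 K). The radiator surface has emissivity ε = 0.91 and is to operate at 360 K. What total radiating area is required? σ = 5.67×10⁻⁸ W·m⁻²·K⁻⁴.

P = εσA T⁴ ⇒ A = P/(εσT⁴).
T⁴ = 1.680×10¹⁰ K⁴.
A = 7930/(0.91 × 5.67×10⁻⁸ × 1.680×10¹⁰).

A ≈ 9.15 m²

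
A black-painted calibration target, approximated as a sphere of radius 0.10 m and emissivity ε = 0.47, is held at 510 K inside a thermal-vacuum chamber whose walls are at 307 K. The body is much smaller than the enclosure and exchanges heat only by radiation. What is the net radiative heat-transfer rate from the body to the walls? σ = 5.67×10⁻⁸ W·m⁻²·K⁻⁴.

P_net ≈ 197 W

For a small grey body in a large enclosure: P_net = εσA(T_body⁴ − T_wall⁴).
A = 4πr² = 0.1257 m²; T_body⁴ − T_wall⁴ = 6.765×10¹⁰ − 8.883×10⁹ = 5.877×10¹⁰ K⁴.
|P_net| = 0.47·5.67×10⁻⁸·0.1257·5.877×10¹⁰.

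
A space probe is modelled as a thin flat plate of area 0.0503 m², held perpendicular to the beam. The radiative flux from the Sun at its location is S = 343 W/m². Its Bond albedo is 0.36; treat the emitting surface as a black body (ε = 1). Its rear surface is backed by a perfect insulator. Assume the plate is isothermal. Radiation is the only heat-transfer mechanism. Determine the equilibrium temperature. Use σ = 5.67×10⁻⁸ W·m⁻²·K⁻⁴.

At equilibrium, absorbed power = emitted power.
Absorbing cross-section = A = 0.05030 m²; emitting surface = A = 0.05030 m² (ratio 1).
(1−a)S·A_cross = εσ·A_surf·T⁴  ⇒  T⁴ = (1−a)S/(1σ).
T⁴ = 0.640·343/(1·5.67×10⁻⁸) = 3.872×10⁹ K⁴.
T = (3.872×10⁹)^(1/4).

T ≈ 249 K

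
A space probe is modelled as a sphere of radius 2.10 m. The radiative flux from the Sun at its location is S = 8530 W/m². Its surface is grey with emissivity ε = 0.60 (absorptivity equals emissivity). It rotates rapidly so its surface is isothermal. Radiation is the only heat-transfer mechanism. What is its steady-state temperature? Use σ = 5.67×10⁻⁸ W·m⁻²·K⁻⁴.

At equilibrium, absorbed power = emitted power.
Absorbing cross-section = πr² = 13.85 m²; emitting surface = 4πr² = 55.42 m² (ratio 4).
εS·A_cross = εσ·A_surf·T⁴  ⇒  T⁴ = S/(4σ)   (ε cancels).
T⁴ = 8530/(4·5.67×10⁻⁸) = 3.761×10¹⁰ K⁴.
T = (3.761×10¹⁰)^(1/4).

T ≈ 440 K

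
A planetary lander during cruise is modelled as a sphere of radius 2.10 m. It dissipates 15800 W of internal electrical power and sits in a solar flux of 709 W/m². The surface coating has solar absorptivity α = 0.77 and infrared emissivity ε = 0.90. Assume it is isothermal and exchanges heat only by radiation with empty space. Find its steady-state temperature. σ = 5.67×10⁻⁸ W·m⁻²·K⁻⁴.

T ≈ 301 K

At steady state, absorbed solar power + internal power = radiated power.
Absorbed: α·S·A_cross = 0.77·709·13.85 = 7564 W (cross-section πr²).
Total input = 7564 + 15800 = 23360 W.
Radiated: εσ·A_surf·T⁴ with A_surf = 4πr² = 55.42 m².
T⁴ = 23360/(0.90·5.67×10⁻⁸·55.42) = 8.262×10⁹ K⁴.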